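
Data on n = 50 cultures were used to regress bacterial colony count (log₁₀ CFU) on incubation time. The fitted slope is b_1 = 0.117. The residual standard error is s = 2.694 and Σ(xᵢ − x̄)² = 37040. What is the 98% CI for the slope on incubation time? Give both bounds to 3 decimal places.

(0.083, 0.151)

SE(b_1) = s/√Sₓₓ = 2.694/√37040 = 0.0139979.
df = n − 2 = 48.
t* = t_{0.01, 48} = 2.406581.
Margin = t* × SE = 2.406581 × 0.0139979 = 0.03369.
CI: 0.117 ± 0.03369 → (0.083, 0.151).
With 98% confidence, each one-unit increase in incubation time is associated with a change of between 0.083 and 0.151 log₁₀ CFU in bacterial colony count.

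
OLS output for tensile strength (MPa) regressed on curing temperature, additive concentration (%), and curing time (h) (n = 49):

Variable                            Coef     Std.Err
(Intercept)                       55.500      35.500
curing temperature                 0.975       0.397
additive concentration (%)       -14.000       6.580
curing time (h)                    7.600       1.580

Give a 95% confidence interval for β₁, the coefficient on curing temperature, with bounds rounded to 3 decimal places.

Read off: b = 0.975, SE = 0.397 for curing temperature.
df = n − k − 1 = 49 − 3 − 1 = 45.
t* = t_{0.025, 45} = 2.014103.
Margin = t* × SE = 2.014103 × 0.397 = 0.79960.
CI: 0.975 ± 0.79960 → (0.175, 1.775).

(0.175, 1.775)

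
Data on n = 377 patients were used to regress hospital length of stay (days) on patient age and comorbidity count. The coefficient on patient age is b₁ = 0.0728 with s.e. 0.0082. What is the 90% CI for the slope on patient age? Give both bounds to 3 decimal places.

(0.059, 0.086)

df = n − k − 1 = 377 − 2 − 1 = 374.
t* = t_{0.05, 374} = 1.648938.
Margin = t* × SE = 1.648938 × 0.0082 = 0.01352.
CI: 0.0728 ± 0.01352 → (0.059, 0.086).
With 90% confidence, each one-unit increase in patient age is associated with a change of between 0.059 and 0.086 days in hospital length of stay, holding the other predictors fixed.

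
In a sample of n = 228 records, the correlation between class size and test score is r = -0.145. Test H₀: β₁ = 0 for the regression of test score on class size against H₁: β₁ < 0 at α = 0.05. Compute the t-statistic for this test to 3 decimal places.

t = -2.203

t = r·√(n − 2)/√(1 − r²) = -0.145·√226/√0.978975 = -2.203.
df = n − 2 = 226.
One-sided p ≈ 0.0143, which is < 0.05, so reject H₀.
There is evidence of a linear association between class size and test score.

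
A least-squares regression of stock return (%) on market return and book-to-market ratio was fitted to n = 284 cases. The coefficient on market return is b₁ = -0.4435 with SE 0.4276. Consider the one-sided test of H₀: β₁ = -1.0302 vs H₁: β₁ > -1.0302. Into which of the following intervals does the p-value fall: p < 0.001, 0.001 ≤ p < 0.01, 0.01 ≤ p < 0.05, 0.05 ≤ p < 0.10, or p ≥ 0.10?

t = (-0.4435 − (-1.0302)) / 0.4276 = 1.372.
df = n − k − 1 = 284 − 2 − 1 = 281.
One-sided p = P(T_{281} > t) ≈ 0.0856.
So 0.05 ≤ p < 0.10.

0.05 ≤ p < 0.10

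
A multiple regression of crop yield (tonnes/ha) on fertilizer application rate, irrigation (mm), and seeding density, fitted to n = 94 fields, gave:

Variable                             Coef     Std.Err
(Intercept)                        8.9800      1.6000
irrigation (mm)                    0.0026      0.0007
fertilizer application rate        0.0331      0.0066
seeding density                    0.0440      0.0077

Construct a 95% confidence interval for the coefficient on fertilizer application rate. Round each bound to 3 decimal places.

(0.020, 0.046)

Read off: b = 0.0331, SE = 0.0066 for fertilizer application rate.
df = n − k − 1 = 94 − 3 − 1 = 90.
t* = t_{0.025, 90} = 1.986675.
Margin = t* × SE = 1.986675 × 0.0066 = 0.01311.
CI: 0.0331 ± 0.01311 → (0.020, 0.046).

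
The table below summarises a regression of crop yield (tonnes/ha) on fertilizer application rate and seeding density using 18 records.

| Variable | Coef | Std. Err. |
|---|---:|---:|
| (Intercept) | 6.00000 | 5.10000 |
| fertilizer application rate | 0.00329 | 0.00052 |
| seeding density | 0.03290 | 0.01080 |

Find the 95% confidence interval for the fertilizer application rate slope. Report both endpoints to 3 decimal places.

(0.002, 0.004)

Read off: b = 0.00329, SE = 0.00052 for fertilizer application rate.
df = n − k − 1 = 18 − 2 − 1 = 15.
t* = t_{0.025, 15} = 2.13145.
Margin = t* × SE = 2.13145 × 0.00052 = 0.00111.
CI: 0.00329 ± 0.00111 → (0.002, 0.004).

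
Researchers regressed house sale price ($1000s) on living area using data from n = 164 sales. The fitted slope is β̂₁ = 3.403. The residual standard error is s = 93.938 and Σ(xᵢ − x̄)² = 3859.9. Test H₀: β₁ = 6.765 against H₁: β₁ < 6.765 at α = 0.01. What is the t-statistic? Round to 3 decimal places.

t = -2.224

SE(β̂₁) = s/√Sₓₓ = 93.938/√3859.9 = 1.51201.
t = (3.403 − 6.765) / 1.51201 = -2.224.
df = n − 2 = 162.
One-sided p ≈ 0.0138, which is ≥ 0.01, so fail to reject H₀.
The data do not give significant evidence that the true slope on living area is below 6.765 $1000s per unit.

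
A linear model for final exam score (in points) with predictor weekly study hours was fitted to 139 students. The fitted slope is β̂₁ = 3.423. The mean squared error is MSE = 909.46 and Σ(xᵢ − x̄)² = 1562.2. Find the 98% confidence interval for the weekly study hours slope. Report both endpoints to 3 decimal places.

SE(β̂₁) = √(MSE/Sₓₓ) = √(909.46/1562.2) = 0.762998.
df = n − 2 = 137.
t* = t_{0.01, 137} = 2.353875.
Margin = t* × SE = 2.353875 × 0.762998 = 1.79600.
CI: 3.423 ± 1.79600 → (1.627, 5.219).
With 98% confidence, each one-unit increase in weekly study hours is associated with a change of between 1.627 and 5.219 points in final exam score.

(1.627, 5.219)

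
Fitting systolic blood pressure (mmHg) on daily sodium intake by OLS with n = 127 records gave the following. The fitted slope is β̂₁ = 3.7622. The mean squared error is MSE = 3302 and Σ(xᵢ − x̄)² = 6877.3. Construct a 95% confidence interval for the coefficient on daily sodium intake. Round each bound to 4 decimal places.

(2.3908, 5.1336)

SE(β̂₁) = √(MSE/Sₓₓ) = √(3302/6877.3) = 0.692914.
df = n − 2 = 125.
t* = t_{0.025, 125} = 1.979124.
Margin = t* × SE = 1.979124 × 0.692914 = 1.371363.
CI: 3.7622 ± 1.371363 → (2.3908, 5.1336).
With 95% confidence, each one-unit increase in daily sodium intake is associated with a change of between 2.3908 and 5.1336 mmHg in systolic blood pressure.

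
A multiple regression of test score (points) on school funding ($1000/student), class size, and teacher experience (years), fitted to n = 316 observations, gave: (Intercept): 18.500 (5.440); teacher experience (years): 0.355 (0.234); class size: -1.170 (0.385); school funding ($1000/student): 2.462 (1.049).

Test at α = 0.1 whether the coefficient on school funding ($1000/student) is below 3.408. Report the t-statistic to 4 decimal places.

t = -0.9018

Read off: b = 2.462, SE = 1.049 for school funding ($1000/student).
H₀: β₁ = 3.408 vs H₁: β₁ < 3.408.
t = (2.462 − 3.408) / 1.049 = -0.9018.
df = n − k − 1 = 316 − 3 − 1 = 312.
One-sided p ≈ 0.1839, which is ≥ 0.1, so fail to reject H₀.
The data do not give significant evidence that the true slope on school funding ($1000/student) is below 3.408 points per unit, holding the other predictors fixed.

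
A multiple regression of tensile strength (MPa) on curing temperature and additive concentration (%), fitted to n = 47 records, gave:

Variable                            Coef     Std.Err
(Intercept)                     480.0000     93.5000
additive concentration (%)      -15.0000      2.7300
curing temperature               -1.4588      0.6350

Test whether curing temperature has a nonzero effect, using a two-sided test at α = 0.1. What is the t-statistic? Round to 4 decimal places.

t = -2.2973

Read off: b = -1.4588, SE = 0.6350 for curing temperature.
H₀: β₁ = 0 vs H₁: β₁ ≠ 0.
t = -1.4588 / 0.6350 = -2.2973.
df = n − k − 1 = 47 − 2 − 1 = 44.
Two-sided p ≈ 0.0264, which is < 0.1, so reject H₀.
There is evidence that curing temperature is associated with tensile strength, holding the other predictors fixed.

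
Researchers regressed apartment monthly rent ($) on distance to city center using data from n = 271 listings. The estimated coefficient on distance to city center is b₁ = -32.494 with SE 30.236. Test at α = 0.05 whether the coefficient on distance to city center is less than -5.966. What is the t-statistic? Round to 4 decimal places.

t = -0.8774

H₀: β₁ = -5.966 vs H₁: β₁ < -5.966.
t = (b₁ − β₁⁰)/SE = (-32.494 − (-5.966)) / 30.236 = -0.8774.
df = n − 2 = 271 − 2 = 269.
One-sided p ≈ 0.1905, which is ≥ 0.05, so fail to reject H₀.
The data do not give significant evidence that the true slope on distance to city center is below -5.966 $ per unit.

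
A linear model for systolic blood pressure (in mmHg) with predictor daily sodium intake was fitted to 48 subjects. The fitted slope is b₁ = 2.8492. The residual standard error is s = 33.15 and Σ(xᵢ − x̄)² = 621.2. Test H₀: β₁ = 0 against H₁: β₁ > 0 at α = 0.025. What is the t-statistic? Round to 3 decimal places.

t = 2.142

SE(b₁) = s/√Sₓₓ = 33.15/√621.2 = 1.33005.
t = 2.8492 / 1.33005 = 2.142.
df = n − 2 = 46.
One-sided p ≈ 0.0188, which is < 0.025, so reject H₀.
There is evidence that the true slope on daily sodium intake is positive.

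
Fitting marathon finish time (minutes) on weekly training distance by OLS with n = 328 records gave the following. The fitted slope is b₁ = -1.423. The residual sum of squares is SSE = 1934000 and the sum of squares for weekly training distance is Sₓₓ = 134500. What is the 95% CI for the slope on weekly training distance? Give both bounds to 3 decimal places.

(-1.836, -1.010)

MSE = SSE/(n − 2) = 1934000/326 = 5932.52.
SE(b₁) = √(MSE/Sₓₓ) = √(5932.52/134500) = 0.210019.
df = n − 2 = 326.
t* = t_{0.025, 326} = 1.967268.
Margin = t* × SE = 1.967268 × 0.210019 = 0.41316.
CI: -1.423 ± 0.41316 → (-1.836, -1.010).
With 95% confidence, each one-unit increase in weekly training distance is associated with a change of between -1.836 and -1.010 minutes in marathon finish time.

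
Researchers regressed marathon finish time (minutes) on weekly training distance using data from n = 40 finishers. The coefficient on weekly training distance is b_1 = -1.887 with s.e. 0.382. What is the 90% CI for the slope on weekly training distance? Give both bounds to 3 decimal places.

(-2.531, -1.243)

df = n − 2 = 40 − 2 = 38.
t* = t_{0.05, 38} = 1.685954.
Margin = t* × SE = 1.685954 × 0.382 = 0.64403.
CI: -1.887 ± 0.64403 → (-2.531, -1.243).
With 90% confidence, each one-unit increase in weekly training distance is associated with a change of between -2.531 and -1.243 minutes in marathon finish time.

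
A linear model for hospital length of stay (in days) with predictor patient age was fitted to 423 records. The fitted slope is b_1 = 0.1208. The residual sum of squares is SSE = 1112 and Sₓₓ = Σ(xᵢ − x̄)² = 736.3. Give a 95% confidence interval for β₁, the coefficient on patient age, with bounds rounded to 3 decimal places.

MSE = SSE/(n − 2) = 1112/421 = 2.64133.
SE(b_1) = √(MSE/Sₓₓ) = √(2.64133/736.3) = 0.0598941.
df = n − 2 = 421.
t* = t_{0.025, 421} = 1.965615.
Margin = t* × SE = 1.965615 × 0.0598941 = 0.11773.
CI: 0.1208 ± 0.11773 → (0.003, 0.239).
With 95% confidence, each one-unit increase in patient age is associated with a change of between 0.003 and 0.239 days in hospital length of stay.

(0.003, 0.239)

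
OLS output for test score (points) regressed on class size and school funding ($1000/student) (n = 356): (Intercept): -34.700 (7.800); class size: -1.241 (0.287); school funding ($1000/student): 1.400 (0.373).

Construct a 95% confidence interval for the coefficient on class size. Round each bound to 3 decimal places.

(-1.805, -0.677)

Read off: b = -1.241, SE = 0.287 for class size.
df = n − k − 1 = 356 − 2 − 1 = 353.
t* = t_{0.025, 353} = 1.966707.
Margin = t* × SE = 1.966707 × 0.287 = 0.56444.
CI: -1.241 ± 0.56444 → (-1.805, -0.677).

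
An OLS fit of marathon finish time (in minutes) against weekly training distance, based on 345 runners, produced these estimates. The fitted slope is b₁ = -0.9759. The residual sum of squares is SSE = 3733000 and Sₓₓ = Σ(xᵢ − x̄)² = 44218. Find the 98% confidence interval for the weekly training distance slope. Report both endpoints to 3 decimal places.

MSE = SSE/(n − 2) = 3733000/343 = 10883.4.
SE(b₁) = √(MSE/Sₓₓ) = √(10883.4/44218) = 0.496115.
df = n − 2 = 343.
t* = t_{0.01, 343} = 2.337269.
Margin = t* × SE = 2.337269 × 0.496115 = 1.15955.
CI: -0.9759 ± 1.15955 → (-2.135, 0.184).
With 98% confidence, each one-unit increase in weekly training distance is associated with a change of between -2.135 and 0.184 minutes in marathon finish time.

(-2.135, 0.184)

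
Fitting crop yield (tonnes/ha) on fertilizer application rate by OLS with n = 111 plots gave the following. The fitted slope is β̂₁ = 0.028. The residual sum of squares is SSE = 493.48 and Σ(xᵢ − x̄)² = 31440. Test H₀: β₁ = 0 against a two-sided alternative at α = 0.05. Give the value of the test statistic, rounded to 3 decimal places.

t = 2.333

MSE = SSE/(n − 2) = 493.48/109 = 4.52734.
SE(β̂₁) = √(MSE/Sₓₓ) = √(4.52734/31440) = 0.012.
t = 0.028 / 0.012 = 2.333.
df = n − 2 = 109.
Two-sided p ≈ 0.0215, which is < 0.05, so reject H₀.
There is evidence that fertilizer application rate is associated with crop yield.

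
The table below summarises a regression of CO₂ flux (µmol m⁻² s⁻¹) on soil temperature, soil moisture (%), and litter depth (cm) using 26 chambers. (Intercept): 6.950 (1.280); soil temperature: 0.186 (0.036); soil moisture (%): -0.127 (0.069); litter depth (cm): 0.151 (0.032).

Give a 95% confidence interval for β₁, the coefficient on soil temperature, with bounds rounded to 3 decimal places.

(0.111, 0.261)

Read off: b = 0.186, SE = 0.036 for soil temperature.
df = n − k − 1 = 26 − 3 − 1 = 22.
t* = t_{0.025, 22} = 2.073873.
Margin = t* × SE = 2.073873 × 0.036 = 0.07466.
CI: 0.186 ± 0.07466 → (0.111, 0.261).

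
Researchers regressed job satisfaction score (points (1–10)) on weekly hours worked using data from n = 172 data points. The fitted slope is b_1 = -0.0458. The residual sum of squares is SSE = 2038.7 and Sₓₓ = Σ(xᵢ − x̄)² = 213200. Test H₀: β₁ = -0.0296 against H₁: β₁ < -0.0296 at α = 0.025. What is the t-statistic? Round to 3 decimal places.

MSE = SSE/(n − 2) = 2038.7/170 = 11.9924.
SE(b_1) = √(MSE/Sₓₓ) = √(11.9924/213200) = 0.00749995.
t = (-0.0458 − (-0.0296)) / 0.00749995 = -2.160.
df = n − 2 = 170.
One-sided p ≈ 0.0161, which is < 0.025, so reject H₀.
There is evidence that the true slope on weekly hours worked is below -0.0296 points (1–10) per unit.

t = -2.160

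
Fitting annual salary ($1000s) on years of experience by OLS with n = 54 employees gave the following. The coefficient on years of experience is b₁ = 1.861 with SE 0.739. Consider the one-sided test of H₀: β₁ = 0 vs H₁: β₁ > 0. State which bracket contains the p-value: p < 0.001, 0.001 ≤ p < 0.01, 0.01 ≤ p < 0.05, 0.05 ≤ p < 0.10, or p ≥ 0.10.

t = 1.861 / 0.739 = 2.518.
df = n − 2 = 54 − 2 = 52.
One-sided p = P(T_{52} > t) ≈ 0.0075.
So 0.001 ≤ p < 0.01.

0.001 ≤ p < 0.01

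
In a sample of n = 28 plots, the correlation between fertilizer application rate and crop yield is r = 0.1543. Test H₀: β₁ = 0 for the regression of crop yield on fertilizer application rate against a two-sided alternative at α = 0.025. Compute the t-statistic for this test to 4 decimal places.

t = r·√(n − 2)/√(1 − r²) = 0.1543·√26/√0.976192 = 0.7963.
df = n − 2 = 26.
Two-sided p ≈ 0.4331, which is ≥ 0.025, so fail to reject H₀.
The data do not give significant evidence of a linear association between fertilizer application rate and crop yield.

t = 0.7963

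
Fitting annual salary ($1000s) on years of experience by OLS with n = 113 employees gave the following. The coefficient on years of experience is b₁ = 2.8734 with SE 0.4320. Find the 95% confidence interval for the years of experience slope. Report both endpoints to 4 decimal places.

df = n − 2 = 113 − 2 = 111.
t* = t_{0.025, 111} = 1.981567.
Margin = t* × SE = 1.981567 × 0.4320 = 0.856037.
CI: 2.8734 ± 0.856037 → (2.0174, 3.7294).
With 95% confidence, each one-unit increase in years of experience is associated with a change of between 2.0174 and 3.7294 $1000s in annual salary.

(2.0174, 3.7294)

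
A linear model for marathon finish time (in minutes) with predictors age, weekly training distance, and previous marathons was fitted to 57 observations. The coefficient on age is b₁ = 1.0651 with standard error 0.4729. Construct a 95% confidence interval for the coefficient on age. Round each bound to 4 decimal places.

(0.1166, 2.0136)

df = n − k − 1 = 57 − 3 − 1 = 53.
t* = t_{0.025, 53} = 2.005746.
Margin = t* × SE = 2.005746 × 0.4729 = 0.948517.
CI: 1.0651 ± 0.948517 → (0.1166, 2.0136).
With 95% confidence, each one-unit increase in age is associated with a change of between 0.1166 and 2.0136 minutes in marathon finish time, holding the other predictors fixed.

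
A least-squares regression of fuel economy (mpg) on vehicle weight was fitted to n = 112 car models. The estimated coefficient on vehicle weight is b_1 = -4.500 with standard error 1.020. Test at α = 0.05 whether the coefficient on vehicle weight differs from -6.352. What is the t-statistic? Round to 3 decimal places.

H₀: β₁ = -6.352 vs H₁: β₁ ≠ -6.352.
t = (b_1 − β₁⁰)/SE = (-4.500 − (-6.352)) / 1.020 = 1.816.
df = n − 2 = 112 − 2 = 110.
Two-sided p ≈ 0.0721, which is ≥ 0.05, so fail to reject H₀.
The data are consistent with a true slope of -6.352 mpg per unit of vehicle weight.

t = 1.816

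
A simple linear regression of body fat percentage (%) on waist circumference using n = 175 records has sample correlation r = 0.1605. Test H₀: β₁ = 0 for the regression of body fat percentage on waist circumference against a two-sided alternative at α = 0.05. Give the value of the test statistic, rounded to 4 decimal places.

t = 2.1388

t = r·√(n − 2)/√(1 − r²) = 0.1605·√173/√0.97424 = 2.1388.
df = n − 2 = 173.
Two-sided p ≈ 0.0339, which is < 0.05, so reject H₀.
There is evidence of a linear association between waist circumference and body fat percentage.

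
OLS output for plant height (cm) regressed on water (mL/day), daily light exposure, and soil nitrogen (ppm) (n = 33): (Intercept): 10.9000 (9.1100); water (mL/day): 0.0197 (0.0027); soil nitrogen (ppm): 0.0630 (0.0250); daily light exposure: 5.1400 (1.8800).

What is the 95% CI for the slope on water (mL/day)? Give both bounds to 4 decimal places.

Read off: b = 0.0197, SE = 0.0027 for water (mL/day).
df = n − k − 1 = 33 − 3 − 1 = 29.
t* = t_{0.025, 29} = 2.04523.
Margin = t* × SE = 2.04523 × 0.0027 = 0.005522.
CI: 0.0197 ± 0.005522 → (0.0142, 0.0252).

(0.0142, 0.0252)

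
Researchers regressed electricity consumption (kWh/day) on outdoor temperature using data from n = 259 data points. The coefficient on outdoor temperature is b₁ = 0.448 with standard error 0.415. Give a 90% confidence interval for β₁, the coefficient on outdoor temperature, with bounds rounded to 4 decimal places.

df = n − 2 = 259 − 2 = 257.
t* = t_{0.05, 257} = 1.650804.
Margin = t* × SE = 1.650804 × 0.415 = 0.685084.
CI: 0.448 ± 0.685084 → (-0.2371, 1.1331).
With 90% confidence, each one-unit increase in outdoor temperature is associated with a change of between -0.2371 and 1.1331 kWh/day in electricity consumption.

(-0.2371, 1.1331)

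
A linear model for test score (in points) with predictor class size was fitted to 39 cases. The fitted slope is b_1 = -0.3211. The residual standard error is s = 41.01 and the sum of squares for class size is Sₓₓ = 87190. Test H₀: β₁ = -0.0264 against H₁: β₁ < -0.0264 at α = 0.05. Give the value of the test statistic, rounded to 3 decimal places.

SE(b_1) = s/√Sₓₓ = 41.01/√87190 = 0.138885.
t = (-0.3211 − (-0.0264)) / 0.138885 = -2.122.
df = n − 2 = 37.
One-sided p ≈ 0.0203, which is < 0.05, so reject H₀.
There is evidence that the true slope on class size is below -0.0264 points per unit.

t = -2.122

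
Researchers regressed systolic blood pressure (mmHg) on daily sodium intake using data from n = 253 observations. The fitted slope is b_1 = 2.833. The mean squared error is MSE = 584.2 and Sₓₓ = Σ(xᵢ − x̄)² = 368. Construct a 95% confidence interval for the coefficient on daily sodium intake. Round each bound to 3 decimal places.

(0.352, 5.314)

SE(b_1) = √(MSE/Sₓₓ) = √(584.2/368) = 1.25996.
df = n − 2 = 251.
t* = t_{0.025, 251} = 1.96946.
Margin = t* × SE = 1.96946 × 1.25996 = 2.48144.
CI: 2.833 ± 2.48144 → (0.352, 5.314).
With 95% confidence, each one-unit increase in daily sodium intake is associated with a change of between 0.352 and 5.314 mmHg in systolic blood pressure.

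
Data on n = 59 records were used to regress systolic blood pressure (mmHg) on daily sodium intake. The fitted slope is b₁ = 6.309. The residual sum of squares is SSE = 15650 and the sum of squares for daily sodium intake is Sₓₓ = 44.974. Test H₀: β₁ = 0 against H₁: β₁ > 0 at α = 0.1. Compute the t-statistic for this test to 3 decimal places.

MSE = SSE/(n − 2) = 15650/57 = 274.561.
SE(b₁) = √(MSE/Sₓₓ) = √(274.561/44.974) = 2.47081.
t = 6.309 / 2.47081 = 2.553.
df = n − 2 = 57.
One-sided p ≈ 0.0067, which is < 0.1, so reject H₀.
There is evidence that the true slope on daily sodium intake is positive.

t = 2.553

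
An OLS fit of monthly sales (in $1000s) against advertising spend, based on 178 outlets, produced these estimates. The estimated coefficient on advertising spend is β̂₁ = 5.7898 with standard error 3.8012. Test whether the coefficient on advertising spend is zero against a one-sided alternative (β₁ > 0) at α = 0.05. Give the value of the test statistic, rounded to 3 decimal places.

H₀: β₁ = 0 vs H₁: β₁ > 0.
t = (β̂₁ − β₁⁰)/SE = 5.7898 / 3.8012 = 1.523.
df = n − 2 = 178 − 2 = 176.
One-sided p ≈ 0.0648, which is ≥ 0.05, so fail to reject H₀.
The data do not give significant evidence that the true slope on advertising spend is positive.

t = 1.523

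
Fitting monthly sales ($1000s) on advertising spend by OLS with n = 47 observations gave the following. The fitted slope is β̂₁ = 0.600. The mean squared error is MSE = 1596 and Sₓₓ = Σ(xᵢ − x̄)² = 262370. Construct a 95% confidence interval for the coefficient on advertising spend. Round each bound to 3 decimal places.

SE(β̂₁) = √(MSE/Sₓₓ) = √(1596/262370) = 0.0779937.
df = n − 2 = 45.
t* = t_{0.025, 45} = 2.014103.
Margin = t* × SE = 2.014103 × 0.0779937 = 0.15709.
CI: 0.600 ± 0.15709 → (0.443, 0.757).
With 95% confidence, each one-unit increase in advertising spend is associated with a change of between 0.443 and 0.757 $1000s in monthly sales.

(0.443, 0.757)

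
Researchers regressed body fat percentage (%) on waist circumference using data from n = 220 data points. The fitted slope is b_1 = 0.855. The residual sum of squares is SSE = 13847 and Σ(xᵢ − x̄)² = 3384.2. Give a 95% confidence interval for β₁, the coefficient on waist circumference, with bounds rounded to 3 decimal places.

MSE = SSE/(n − 2) = 13847/218 = 63.5183.
SE(b_1) = √(MSE/Sₓₓ) = √(63.5183/3384.2) = 0.137.
df = n − 2 = 218.
t* = t_{0.025, 218} = 1.970906.
Margin = t* × SE = 1.970906 × 0.137 = 0.27001.
CI: 0.855 ± 0.27001 → (0.585, 1.125).
With 95% confidence, each one-unit increase in waist circumference is associated with a change of between 0.585 and 1.125 % in body fat percentage.

(0.585, 1.125)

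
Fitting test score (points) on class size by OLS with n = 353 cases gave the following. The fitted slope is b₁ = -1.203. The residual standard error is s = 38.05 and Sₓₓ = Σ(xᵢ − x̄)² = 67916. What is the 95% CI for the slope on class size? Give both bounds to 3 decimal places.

(-1.490, -0.916)

SE(b₁) = s/√Sₓₓ = 38.05/√67916 = 0.146005.
df = n − 2 = 351.
t* = t_{0.025, 351} = 1.966746.
Margin = t* × SE = 1.966746 × 0.146005 = 0.28716.
CI: -1.203 ± 0.28716 → (-1.490, -0.916).
With 95% confidence, each one-unit increase in class size is associated with a change of between -1.490 and -0.916 points in test score.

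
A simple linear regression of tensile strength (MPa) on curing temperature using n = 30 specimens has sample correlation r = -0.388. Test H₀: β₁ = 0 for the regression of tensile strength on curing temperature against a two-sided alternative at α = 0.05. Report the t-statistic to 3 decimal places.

t = -2.228

t = r·√(n − 2)/√(1 − r²) = -0.388·√28/√0.849456 = -2.228.
df = n − 2 = 28.
Two-sided p ≈ 0.0341, which is < 0.05, so reject H₀.
There is evidence of a linear association between curing temperature and tensile strength.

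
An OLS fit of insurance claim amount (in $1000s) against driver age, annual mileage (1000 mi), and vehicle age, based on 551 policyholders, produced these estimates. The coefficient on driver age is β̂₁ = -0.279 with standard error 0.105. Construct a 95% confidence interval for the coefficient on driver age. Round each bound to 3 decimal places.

df = n − k − 1 = 551 − 3 − 1 = 547.
t* = t_{0.025, 547} = 1.96431.
Margin = t* × SE = 1.96431 × 0.105 = 0.20625.
CI: -0.279 ± 0.20625 → (-0.485, -0.073).
With 95% confidence, each one-unit increase in driver age is associated with a change of between -0.485 and -0.073 $1000s in insurance claim amount, holding the other predictors fixed.

(-0.485, -0.073)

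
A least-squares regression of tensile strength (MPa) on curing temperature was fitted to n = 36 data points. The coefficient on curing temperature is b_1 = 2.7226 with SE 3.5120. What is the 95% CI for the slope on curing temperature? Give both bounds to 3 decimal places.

df = n − 2 = 36 − 2 = 34.
t* = t_{0.025, 34} = 2.032245.
Margin = t* × SE = 2.032245 × 3.5120 = 7.13724.
CI: 2.7226 ± 7.13724 → (-4.415, 9.860).
With 95% confidence, each one-unit increase in curing temperature is associated with a change of between -4.415 and 9.860 MPa in tensile strength.

(-4.415, 9.860)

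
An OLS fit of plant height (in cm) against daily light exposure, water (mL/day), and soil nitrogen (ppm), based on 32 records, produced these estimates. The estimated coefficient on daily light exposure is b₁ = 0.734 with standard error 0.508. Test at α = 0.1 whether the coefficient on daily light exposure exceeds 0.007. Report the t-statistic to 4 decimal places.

H₀: β₁ = 0.007 vs H₁: β₁ > 0.007.
t = (b₁ − β₁⁰)/SE = (0.734 − 0.007) / 0.508 = 1.4311.
df = n − k − 1 = 32 − 3 − 1 = 28.
One-sided p ≈ 0.0817, which is < 0.1, so reject H₀.
There is evidence that the true slope on daily light exposure exceeds 0.007 cm per unit, holding the other predictors fixed.

t = 1.4311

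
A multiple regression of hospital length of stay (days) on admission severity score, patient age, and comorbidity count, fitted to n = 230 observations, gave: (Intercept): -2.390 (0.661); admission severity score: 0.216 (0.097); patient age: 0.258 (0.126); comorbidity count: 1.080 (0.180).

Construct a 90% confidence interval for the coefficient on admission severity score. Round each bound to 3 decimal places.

Read off: b = 0.216, SE = 0.097 for admission severity score.
df = n − k − 1 = 230 − 3 − 1 = 226.
t* = t_{0.05, 226} = 1.651624.
Margin = t* × SE = 1.651624 × 0.097 = 0.16021.
CI: 0.216 ± 0.16021 → (0.056, 0.376).

(0.056, 0.376)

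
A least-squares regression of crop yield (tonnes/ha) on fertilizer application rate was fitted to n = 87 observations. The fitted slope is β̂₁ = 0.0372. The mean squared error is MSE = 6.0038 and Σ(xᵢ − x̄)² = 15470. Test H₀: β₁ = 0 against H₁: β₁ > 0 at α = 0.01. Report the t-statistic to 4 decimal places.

t = 1.8883

SE(β̂₁) = √(MSE/Sₓₓ) = √(6.0038/15470) = 0.0197001.
t = 0.0372 / 0.0197001 = 1.8883.
df = n − 2 = 85.
One-sided p ≈ 0.0312, which is ≥ 0.01, so fail to reject H₀.
The data do not give significant evidence that the true slope on fertilizer application rate is positive.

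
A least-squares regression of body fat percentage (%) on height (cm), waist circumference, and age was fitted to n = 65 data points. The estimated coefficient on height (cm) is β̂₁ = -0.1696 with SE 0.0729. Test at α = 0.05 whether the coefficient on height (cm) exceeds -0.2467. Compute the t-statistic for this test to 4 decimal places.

H₀: β₁ = -0.2467 vs H₁: β₁ > -0.2467.
t = (β̂₁ − β₁⁰)/SE = (-0.1696 − (-0.2467)) / 0.0729 = 1.0576.
df = n − k − 1 = 65 − 3 − 1 = 61.
One-sided p ≈ 0.1472, which is ≥ 0.05, so fail to reject H₀.
The data do not give significant evidence that the true slope on height (cm) exceeds -0.2467 % per unit, holding the other predictors fixed.

t = 1.0576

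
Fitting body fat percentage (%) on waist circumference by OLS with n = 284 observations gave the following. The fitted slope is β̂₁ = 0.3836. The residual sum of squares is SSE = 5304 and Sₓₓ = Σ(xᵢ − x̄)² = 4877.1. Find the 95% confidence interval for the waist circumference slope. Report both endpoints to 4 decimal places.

(0.2614, 0.5058)

MSE = SSE/(n − 2) = 5304/282 = 18.8085.
SE(β̂₁) = √(MSE/Sₓₓ) = √(18.8085/4877.1) = 0.0621007.
df = n − 2 = 282.
t* = t_{0.025, 282} = 1.968412.
Margin = t* × SE = 1.968412 × 0.0621007 = 0.122240.
CI: 0.3836 ± 0.122240 → (0.2614, 0.5058).
With 95% confidence, each one-unit increase in waist circumference is associated with a change of between 0.2614 and 0.5058 % in body fat percentage.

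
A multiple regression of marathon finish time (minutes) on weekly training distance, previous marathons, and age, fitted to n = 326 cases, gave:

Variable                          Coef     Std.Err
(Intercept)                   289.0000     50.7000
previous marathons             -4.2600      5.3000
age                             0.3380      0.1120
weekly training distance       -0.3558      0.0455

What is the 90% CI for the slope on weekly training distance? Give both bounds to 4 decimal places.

Read off: b = -0.3558, SE = 0.0455 for weekly training distance.
df = n − k − 1 = 326 − 3 − 1 = 322.
t* = t_{0.05, 322} = 1.6496.
Margin = t* × SE = 1.6496 × 0.0455 = 0.075057.
CI: -0.3558 ± 0.075057 → (-0.4309, -0.2807).

(-0.4309, -0.2807)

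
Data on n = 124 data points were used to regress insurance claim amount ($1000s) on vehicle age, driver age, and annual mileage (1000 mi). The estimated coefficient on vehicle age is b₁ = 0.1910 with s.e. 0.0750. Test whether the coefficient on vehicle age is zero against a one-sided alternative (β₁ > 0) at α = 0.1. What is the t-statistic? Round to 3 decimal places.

H₀: β₁ = 0 vs H₁: β₁ > 0.
t = (b₁ − β₁⁰)/SE = 0.1910 / 0.0750 = 2.547.
df = n − k − 1 = 124 − 3 − 1 = 120.
One-sided p ≈ 0.0061, which is < 0.1, so reject H₀.
There is evidence that the true slope on vehicle age is positive, holding the other predictors fixed.

t = 2.547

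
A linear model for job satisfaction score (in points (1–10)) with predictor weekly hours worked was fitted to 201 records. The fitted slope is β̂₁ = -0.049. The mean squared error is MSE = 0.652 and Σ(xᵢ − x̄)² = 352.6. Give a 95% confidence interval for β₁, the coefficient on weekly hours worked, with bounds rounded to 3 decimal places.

SE(β̂₁) = √(MSE/Sₓₓ) = √(0.652/352.6) = 0.0430014.
df = n − 2 = 199.
t* = t_{0.025, 199} = 1.971957.
Margin = t* × SE = 1.971957 × 0.0430014 = 0.08480.
CI: -0.049 ± 0.08480 → (-0.134, 0.036).
With 95% confidence, each one-unit increase in weekly hours worked is associated with a change of between -0.134 and 0.036 points (1–10) in job satisfaction score.

(-0.134, 0.036)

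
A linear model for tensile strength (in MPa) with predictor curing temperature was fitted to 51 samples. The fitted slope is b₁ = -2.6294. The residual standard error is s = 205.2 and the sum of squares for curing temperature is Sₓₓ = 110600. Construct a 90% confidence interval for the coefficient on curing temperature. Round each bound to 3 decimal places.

SE(b₁) = s/√Sₓₓ = 205.2/√110600 = 0.617021.
df = n − 2 = 49.
t* = t_{0.05, 49} = 1.676551.
Margin = t* × SE = 1.676551 × 0.617021 = 1.03447.
CI: -2.6294 ± 1.03447 → (-3.664, -1.595).
With 90% confidence, each one-unit increase in curing temperature is associated with a change of between -3.664 and -1.595 MPa in tensile strength.

(-3.664, -1.595)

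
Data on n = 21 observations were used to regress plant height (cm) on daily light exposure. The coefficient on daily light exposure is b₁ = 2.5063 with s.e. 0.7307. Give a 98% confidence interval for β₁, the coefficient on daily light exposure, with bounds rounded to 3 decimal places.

(0.651, 4.362)

df = n − 2 = 21 − 2 = 19.
t* = t_{0.01, 19} = 2.539483.
Margin = t* × SE = 2.539483 × 0.7307 = 1.85560.
CI: 2.5063 ± 1.85560 → (0.651, 4.362).
With 98% confidence, each one-unit increase in daily light exposure is associated with a change of between 0.651 and 4.362 cm in plant height.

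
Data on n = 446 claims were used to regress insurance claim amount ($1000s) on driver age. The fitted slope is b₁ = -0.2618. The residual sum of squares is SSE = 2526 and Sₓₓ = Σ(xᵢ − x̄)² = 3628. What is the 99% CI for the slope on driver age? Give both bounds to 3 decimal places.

(-0.364, -0.159)

MSE = SSE/(n − 2) = 2526/444 = 5.68919.
SE(b₁) = √(MSE/Sₓₓ) = √(5.68919/3628) = 0.0395997.
df = n − 2 = 444.
t* = t_{0.005, 444} = 2.586948.
Margin = t* × SE = 2.586948 × 0.0395997 = 0.10244.
CI: -0.2618 ± 0.10244 → (-0.364, -0.159).
With 99% confidence, each one-unit increase in driver age is associated with a change of between -0.364 and -0.159 $1000s in insurance claim amount.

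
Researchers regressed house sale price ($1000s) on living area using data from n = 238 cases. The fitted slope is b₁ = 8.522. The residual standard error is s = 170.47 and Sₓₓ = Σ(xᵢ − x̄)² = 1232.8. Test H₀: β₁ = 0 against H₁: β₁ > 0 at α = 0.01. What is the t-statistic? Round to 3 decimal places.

t = 1.755

SE(b₁) = s/√Sₓₓ = 170.47/√1232.8 = 4.85514.
t = 8.522 / 4.85514 = 1.755.
df = n − 2 = 236.
One-sided p ≈ 0.0403, which is ≥ 0.01, so fail to reject H₀.
The data do not give significant evidence that the true slope on living area is positive.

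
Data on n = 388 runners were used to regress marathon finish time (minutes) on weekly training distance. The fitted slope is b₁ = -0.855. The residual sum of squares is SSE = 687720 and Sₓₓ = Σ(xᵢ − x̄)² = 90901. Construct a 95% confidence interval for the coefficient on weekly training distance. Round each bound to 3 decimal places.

MSE = SSE/(n − 2) = 687720/386 = 1781.66.
SE(b₁) = √(MSE/Sₓₓ) = √(1781.66/90901) = 0.14.
df = n − 2 = 386.
t* = t_{0.025, 386} = 1.966129.
Margin = t* × SE = 1.966129 × 0.14 = 0.27526.
CI: -0.855 ± 0.27526 → (-1.130, -0.580).
With 95% confidence, each one-unit increase in weekly training distance is associated with a change of between -1.130 and -0.580 minutes in marathon finish time.

(-1.130, -0.580)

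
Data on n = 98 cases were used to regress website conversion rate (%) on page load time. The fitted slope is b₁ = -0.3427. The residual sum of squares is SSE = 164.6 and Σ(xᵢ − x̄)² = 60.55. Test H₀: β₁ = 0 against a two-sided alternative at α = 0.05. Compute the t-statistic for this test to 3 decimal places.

MSE = SSE/(n − 2) = 164.6/96 = 1.71458.
SE(b₁) = √(MSE/Sₓₓ) = √(1.71458/60.55) = 0.168276.
t = -0.3427 / 0.168276 = -2.037.
df = n − 2 = 96.
Two-sided p ≈ 0.0445, which is < 0.05, so reject H₀.
There is evidence that page load time is associated with website conversion rate.

t = -2.037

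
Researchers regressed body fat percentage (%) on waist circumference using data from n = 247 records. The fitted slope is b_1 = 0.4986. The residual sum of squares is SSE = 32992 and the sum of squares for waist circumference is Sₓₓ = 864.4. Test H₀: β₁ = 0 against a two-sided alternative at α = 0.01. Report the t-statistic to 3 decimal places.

t = 1.263

MSE = SSE/(n − 2) = 32992/245 = 134.661.
SE(b_1) = √(MSE/Sₓₓ) = √(134.661/864.4) = 0.394697.
t = 0.4986 / 0.394697 = 1.263.
df = n − 2 = 245.
Two-sided p ≈ 0.2077, which is ≥ 0.01, so fail to reject H₀.
The data do not give significant evidence of an association between waist circumference and body fat percentage.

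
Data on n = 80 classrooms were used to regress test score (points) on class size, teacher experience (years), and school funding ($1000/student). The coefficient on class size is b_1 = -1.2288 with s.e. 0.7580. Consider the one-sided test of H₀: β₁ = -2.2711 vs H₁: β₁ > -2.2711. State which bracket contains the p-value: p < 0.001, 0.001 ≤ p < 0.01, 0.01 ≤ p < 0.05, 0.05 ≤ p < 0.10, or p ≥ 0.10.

t = (-1.2288 − (-2.2711)) / 0.7580 = 1.375.
df = n − k − 1 = 80 − 3 − 1 = 76.
One-sided p = P(T_{76} > t) ≈ 0.0866.
So 0.05 ≤ p < 0.10.

0.05 ≤ p < 0.10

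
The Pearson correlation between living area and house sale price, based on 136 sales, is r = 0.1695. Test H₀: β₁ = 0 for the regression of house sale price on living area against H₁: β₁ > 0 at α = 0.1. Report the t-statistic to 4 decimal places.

t = 1.9909

t = r·√(n − 2)/√(1 − r²) = 0.1695·√134/√0.97127 = 1.9909.
df = n − 2 = 134.
One-sided p ≈ 0.0243, which is < 0.1, so reject H₀.
There is evidence of a linear association between living area and house sale price.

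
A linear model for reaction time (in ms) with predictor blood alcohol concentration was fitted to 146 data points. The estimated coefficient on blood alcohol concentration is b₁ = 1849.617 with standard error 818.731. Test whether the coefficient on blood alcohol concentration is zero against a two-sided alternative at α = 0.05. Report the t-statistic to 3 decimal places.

H₀: β₁ = 0 vs H₁: β₁ ≠ 0.
t = (b₁ − β₁⁰)/SE = 1849.617 / 818.731 = 2.259.
df = n − 2 = 146 − 2 = 144.
Two-sided p ≈ 0.0254, which is < 0.05, so reject H₀.
There is evidence that blood alcohol concentration is associated with reaction time.

t = 2.259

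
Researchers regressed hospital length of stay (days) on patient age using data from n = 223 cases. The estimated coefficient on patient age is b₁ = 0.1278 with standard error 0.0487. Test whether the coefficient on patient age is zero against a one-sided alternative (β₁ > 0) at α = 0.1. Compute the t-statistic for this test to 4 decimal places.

H₀: β₁ = 0 vs H₁: β₁ > 0.
t = (b₁ − β₁⁰)/SE = 0.1278 / 0.0487 = 2.6242.
df = n − 2 = 223 − 2 = 221.
One-sided p ≈ 0.0046, which is < 0.1, so reject H₀.
There is evidence that the true slope on patient age is positive.

t = 2.6242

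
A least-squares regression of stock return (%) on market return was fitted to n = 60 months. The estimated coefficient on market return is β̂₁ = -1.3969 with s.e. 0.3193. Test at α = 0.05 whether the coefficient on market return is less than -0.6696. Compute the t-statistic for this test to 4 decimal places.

t = -2.2778

H₀: β₁ = -0.6696 vs H₁: β₁ < -0.6696.
t = (β̂₁ − β₁⁰)/SE = (-1.3969 − (-0.6696)) / 0.3193 = -2.2778.
df = n − 2 = 60 − 2 = 58.
One-sided p ≈ 0.0132, which is < 0.05, so reject H₀.
There is evidence that the true slope on market return is below -0.6696 % per unit.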